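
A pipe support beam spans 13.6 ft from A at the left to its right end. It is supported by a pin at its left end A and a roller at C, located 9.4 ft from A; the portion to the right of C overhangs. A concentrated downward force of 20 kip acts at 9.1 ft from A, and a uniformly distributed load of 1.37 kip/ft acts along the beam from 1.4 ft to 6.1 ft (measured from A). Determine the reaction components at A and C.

Resultant of the distributed load: 1.37 × 4.7 = 6.439 kip at 3.75 ft from A.
Moments about A: C_y·9.4 − 20·9.1 − (1.37·4.7)·3.75 = 0 → C_y = 206.14625/9.4 = 21.9305 ≈ 21.93 kip.
ΣF_y = 0: A_y + 21.9305 − 20 − 1.37·4.7 = 0 → A_y = 4.509 kip.
ΣF_x = 0: no horizontal applied forces, so A_x = 0.

A_x = 0, A_y = 4.509 kip, C_y = 21.93 kip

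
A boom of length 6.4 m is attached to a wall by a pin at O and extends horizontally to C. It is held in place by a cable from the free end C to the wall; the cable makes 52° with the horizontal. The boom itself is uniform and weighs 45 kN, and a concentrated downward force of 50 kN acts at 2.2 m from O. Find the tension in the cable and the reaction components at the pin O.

ΣM about O: T·sin52°·6.4 − 45·3.2 − 50·2.2 = 0 → T = 254/(6.4·0.788011) = 50.3641 ≈ 50.36 kN.
ΣF_x = 0: O_x − T·cos52° = 0 → O_x = 50.3641 × 0.615661 = 31.01 kN.
ΣF_y = 0: O_y + T·sin52° − 45 − 50 = 0 → O_y = 95 − 50.3641 × 0.788011 = 55.31 kN.

T = 50.36 kN, O_x = 31.01 kN, O_y = 55.31 kN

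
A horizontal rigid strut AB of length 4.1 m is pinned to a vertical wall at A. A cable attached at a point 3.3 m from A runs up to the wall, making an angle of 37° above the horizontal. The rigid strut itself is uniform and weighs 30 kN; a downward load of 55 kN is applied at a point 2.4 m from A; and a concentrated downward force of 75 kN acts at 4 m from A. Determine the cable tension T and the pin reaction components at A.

ΣM about A: T·sin37°·3.3 − 30·2.05 − 55·2.4 − 75·4 = 0 → T = 493.5/(3.3·0.601815) = 248.491 ≈ 248.5 kN.
ΣF_x = 0: A_x − T·cos37° = 0 → A_x = 248.491 × 0.798636 = 198.5 kN.
ΣF_y = 0: A_y + T·sin37° − 30 − 55 − 75 = 0 → A_y = 160 − 248.491 × 0.601815 = 10.45 kN.

T = 248.5 kN, A_x = 198.5 kN, A_y = 10.45 kN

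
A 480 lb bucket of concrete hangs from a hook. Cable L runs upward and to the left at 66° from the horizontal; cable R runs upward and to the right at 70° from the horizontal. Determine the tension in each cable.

ΣF_x = 0: −T_L·cos66° + T_R·cos70° = 0 → T_R = 1.18922·T_L.
ΣF_y = 0: T_L·sin66° + T_R·sin70° = 480.
Substitute: T_L·(0.913545 + 1.18922·0.939693) = 480 → T_L = 236.331 ≈ 236.3 lb.
Then T_R = 1.18922 × 236.331 = 281.0 lb.

T_L = 236.3 lb, T_R = 281.0 lb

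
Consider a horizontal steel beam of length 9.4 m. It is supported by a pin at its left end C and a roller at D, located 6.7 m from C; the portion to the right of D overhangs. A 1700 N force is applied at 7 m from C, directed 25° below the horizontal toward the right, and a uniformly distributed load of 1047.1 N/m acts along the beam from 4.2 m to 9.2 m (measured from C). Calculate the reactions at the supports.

C_x = -1541 N, C_y = -32.17 N, D_y = 5986 N

Resultant of the distributed load: 1047.1 × 5 = 5235.5 N at 6.7 m from C.
Moments about C: D_y·6.7 − 1700·sin25°·7 − (1047.1·5)·6.7 = 0 → D_y = 40107/6.7 = 5986.12 ≈ 5986 N.
ΣF_y = 0: C_y + 5986.12 − 1700·sin25° − 1047.1·5 = 0 → C_y = -32.17 N.
ΣF_x = 0: C_x + 1700·cos25° = 0 → C_x = -1541 N.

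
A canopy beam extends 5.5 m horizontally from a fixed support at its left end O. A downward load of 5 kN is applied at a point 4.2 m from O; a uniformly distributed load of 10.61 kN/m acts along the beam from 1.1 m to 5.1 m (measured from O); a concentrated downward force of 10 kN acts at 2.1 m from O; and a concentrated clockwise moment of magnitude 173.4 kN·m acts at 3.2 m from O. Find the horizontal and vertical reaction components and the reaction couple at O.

Resultant of the distributed load: 10.61 × 4 = 42.44 kN at 3.1 m from O.
ΣF_x = 0: O_x = 0.
ΣF_y = 0: O_y − 5 − 10.61·4 − 10 = 0 → O_y = 57.44 kN.
ΣM about O: M_O − 5·4.2 − (10.61·4)·3.1 − 10·2.1 − 173.4 = 0 → M_O = 347.0 kN·m.

O_x = 0, O_y = 57.44 kN, M_O = 347.0 kN·m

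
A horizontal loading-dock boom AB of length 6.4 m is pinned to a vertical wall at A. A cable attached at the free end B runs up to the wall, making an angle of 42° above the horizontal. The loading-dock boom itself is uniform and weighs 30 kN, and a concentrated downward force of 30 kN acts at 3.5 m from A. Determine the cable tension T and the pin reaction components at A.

T = 46.94 kN, A_x = 34.88 kN, A_y = 28.59 kN

ΣM about A: T·sin42°·6.4 − 30·3.2 − 30·3.5 = 0 → T = 201/(6.4·0.669131) = 46.9359 ≈ 46.94 kN.
ΣF_x = 0: A_x − T·cos42° = 0 → A_x = 46.9359 × 0.743145 = 34.88 kN.
ΣF_y = 0: A_y + T·sin42° − 30 − 30 = 0 → A_y = 60 − 46.9359 × 0.669131 = 28.59 kN.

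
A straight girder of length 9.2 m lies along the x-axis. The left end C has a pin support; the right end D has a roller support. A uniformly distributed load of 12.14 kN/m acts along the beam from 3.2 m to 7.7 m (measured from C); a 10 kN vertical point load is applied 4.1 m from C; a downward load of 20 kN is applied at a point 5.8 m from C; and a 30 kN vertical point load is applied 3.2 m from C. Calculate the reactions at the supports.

C_x = 0, C_y = 54.77 kN, D_y = 59.86 kN

Resultant of the distributed load: 12.14 × 4.5 = 54.63 kN at 5.45 m from C.
Moments about C: D_y·9.2 − (12.14·4.5)·5.45 − 10·4.1 − 20·5.8 − 30·3.2 = 0 → D_y = 550.7335/9.2 = 59.8623 ≈ 59.86 kN.
ΣF_y = 0: C_y + 59.8623 − 12.14·4.5 − 10 − 20 − 30 = 0 → C_y = 54.77 kN.
ΣF_x = 0: no horizontal applied forces, so C_x = 0.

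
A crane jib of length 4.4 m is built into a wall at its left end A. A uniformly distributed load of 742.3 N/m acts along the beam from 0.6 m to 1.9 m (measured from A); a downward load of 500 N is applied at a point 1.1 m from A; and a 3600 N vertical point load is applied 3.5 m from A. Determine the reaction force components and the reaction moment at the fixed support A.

Resultant of the distributed load: 742.3 × 1.3 = 964.99 N at 1.25 m from A.
ΣF_x = 0: A_x = 0.
ΣF_y = 0: A_y − 742.3·1.3 − 500 − 3600 = 0 → A_y = 5065 N.
ΣM about A: M_A − (742.3·1.3)·1.25 − 500·1.1 − 3600·3.5 = 0 → M_A = 14360 N·m.

A_x = 0, A_y = 5065 N, M_A = 14360 N·m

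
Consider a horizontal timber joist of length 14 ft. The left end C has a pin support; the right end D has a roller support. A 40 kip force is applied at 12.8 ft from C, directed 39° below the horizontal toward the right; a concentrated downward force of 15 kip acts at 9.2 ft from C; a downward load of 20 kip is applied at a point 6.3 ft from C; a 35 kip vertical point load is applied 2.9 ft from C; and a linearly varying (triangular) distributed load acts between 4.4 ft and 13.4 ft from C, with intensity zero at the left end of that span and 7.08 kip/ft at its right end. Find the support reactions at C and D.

C_x = -31.09 kip, C_y = 54.24 kip, D_y = 72.79 kip

Resultant of the triangular load: ½ × 7.08 × 9 = 31.86 kip, acting at 10.4 ft from C (one-third of the span from the peak).
Taking moments about C: D_y·14 − 40·sin39°·12.8 − 15·9.2 − 20·6.3 − 35·2.9 − (½·7.08·9)·10.4 = 0 → D_y = 1019.06/14 = 72.79 kip.
ΣF_y = 0: C_y + 72.79 − 40·sin39° − 15 − 20 − 35 − ½·7.08·9 = 0 → C_y = 54.24 kip.
ΣF_x = 0: C_x + 40·cos39° = 0 → C_x = -31.09 kip.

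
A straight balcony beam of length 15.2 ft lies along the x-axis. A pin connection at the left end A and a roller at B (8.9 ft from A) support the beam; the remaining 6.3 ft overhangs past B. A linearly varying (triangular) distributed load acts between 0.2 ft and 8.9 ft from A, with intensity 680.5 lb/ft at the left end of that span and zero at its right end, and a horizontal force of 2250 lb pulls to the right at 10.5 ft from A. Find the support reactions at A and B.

A_x = -2250 lb, A_y = 1929 lb, B_y = 1031 lb

Resultant of the triangular load: ½ × 680.5 × 8.7 = 2960.175 lb, acting at 3.1 ft from A (one-third of the span from the peak).
Moments about A: B_y·8.9 − (½·680.5·8.7)·3.1 = 0 → B_y = 9176.5425/8.9 = 1031.07 ≈ 1031 lb.
ΣF_y = 0: A_y + 1031.07 − ½·680.5·8.7 = 0 → A_y = 1929 lb.
ΣF_x = 0: A_x + 2250 = 0 → A_x = -2250 lb.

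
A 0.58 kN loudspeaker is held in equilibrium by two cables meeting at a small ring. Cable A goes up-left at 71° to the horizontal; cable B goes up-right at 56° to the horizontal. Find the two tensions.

ΣF_x = 0: −T_A·cos71° + T_B·cos56° = 0 → T_B = 0.582211·T_A.
ΣF_y = 0: T_A·sin71° + T_B·sin56° = 0.58.
Substitute: T_A·(0.945519 + 0.582211·0.829038) = 0.58 → T_A = 0.406107 ≈ 0.4061 kN.
Then T_B = 0.582211 × 0.406107 = 0.2364 kN.

T_A = 0.4061 kN, T_B = 0.2364 kN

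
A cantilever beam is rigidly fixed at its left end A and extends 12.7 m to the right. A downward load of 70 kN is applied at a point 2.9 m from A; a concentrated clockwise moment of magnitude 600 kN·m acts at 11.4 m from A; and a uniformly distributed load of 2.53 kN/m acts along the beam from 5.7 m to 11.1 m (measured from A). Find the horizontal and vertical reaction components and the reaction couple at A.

A_x = 0, A_y = 83.66 kN, M_A = 917.8 kN·m

Resultant of the distributed load: 2.53 × 5.4 = 13.662 kN at 8.4 m from A.
ΣF_x = 0: A_x = 0.
ΣF_y = 0: A_y − 70 − 2.53·5.4 = 0 → A_y = 83.66 kN.
ΣM about A: M_A − 70·2.9 − 600 − (2.53·5.4)·8.4 = 0 → M_A = 917.8 kN·m.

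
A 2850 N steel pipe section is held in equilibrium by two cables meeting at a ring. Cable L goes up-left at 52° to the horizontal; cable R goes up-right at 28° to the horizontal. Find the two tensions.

ΣF_x = 0: −T_L·cos52° + T_R·cos28° = 0 → T_R = 0.69728·T_L.
ΣF_y = 0: T_L·sin52° + T_R·sin28° = 2850.
Substitute: T_L·(0.788011 + 0.69728·0.469472) = 2850 → T_L = 2555.22 ≈ 2555 N.
Then T_R = 0.69728 × 2555.22 = 1782 N.

T_L = 2555 N, T_R = 1782 N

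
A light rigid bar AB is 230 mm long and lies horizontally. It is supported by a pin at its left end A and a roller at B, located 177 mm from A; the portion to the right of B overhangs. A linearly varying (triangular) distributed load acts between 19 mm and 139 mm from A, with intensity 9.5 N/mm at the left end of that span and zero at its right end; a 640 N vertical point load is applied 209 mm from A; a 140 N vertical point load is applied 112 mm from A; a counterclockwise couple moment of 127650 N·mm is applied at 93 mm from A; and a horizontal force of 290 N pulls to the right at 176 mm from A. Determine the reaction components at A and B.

Resultant of the triangular load: ½ × 9.5 × 120 = 570 N, acting at 59 mm from A (one-third of the span from the peak).
Moments about A: B_y·177 − (½·9.5·120)·59 − 640·209 − 140·112 + 127650 = 0 → B_y = 55420/177 = 313.107 ≈ 313.1 N.
ΣF_y = 0: A_y + 313.107 − ½·9.5·120 − 640 − 140 = 0 → A_y = 1037 N.
ΣF_x = 0: A_x + 290 = 0 → A_x = -290.0 N.

A_x = -290.0 N, A_y = 1037 N, B_y = 313.1 N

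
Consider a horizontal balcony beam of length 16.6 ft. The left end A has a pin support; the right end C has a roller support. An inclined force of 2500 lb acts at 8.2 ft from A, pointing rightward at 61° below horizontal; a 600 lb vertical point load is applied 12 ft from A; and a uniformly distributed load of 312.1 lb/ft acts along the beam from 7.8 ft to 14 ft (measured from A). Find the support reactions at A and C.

Resultant of the distributed load: 312.1 × 6.2 = 1935.02 lb at 10.9 ft from A.
ΣM about A: C_y·16.6 − 2500·sin61°·8.2 − 600·12 − (312.1·6.2)·10.9 = 0 → C_y = 46221.4/16.6 = 2784.42 ≈ 2784 lb.
ΣF_y = 0: A_y + 2784.42 − 2500·sin61° − 600 − 312.1·6.2 = 0 → A_y = 1937 lb.
ΣF_x = 0: A_x + 2500·cos61° = 0 → A_x = -1212 lb.

A_x = -1212 lb, A_y = 1937 lb, C_y = 2784 lb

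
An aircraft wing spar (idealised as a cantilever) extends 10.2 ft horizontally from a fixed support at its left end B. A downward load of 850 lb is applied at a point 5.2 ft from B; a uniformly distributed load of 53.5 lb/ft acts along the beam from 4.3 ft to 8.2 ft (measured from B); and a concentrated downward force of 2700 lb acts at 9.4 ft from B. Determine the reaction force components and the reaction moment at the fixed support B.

Resultant of the distributed load: 53.5 × 3.9 = 208.65 lb at 6.25 ft from B.
ΣF_x = 0: B_x = 0.
ΣF_y = 0: B_y − 850 − 53.5·3.9 − 2700 = 0 → B_y = 3759 lb.
ΣM about B: M_B − 850·5.2 − (53.5·3.9)·6.25 − 2700·9.4 = 0 → M_B = 31100 lb·ft.

B_x = 0, B_y = 3759 lb, M_B = 31100 lb·ft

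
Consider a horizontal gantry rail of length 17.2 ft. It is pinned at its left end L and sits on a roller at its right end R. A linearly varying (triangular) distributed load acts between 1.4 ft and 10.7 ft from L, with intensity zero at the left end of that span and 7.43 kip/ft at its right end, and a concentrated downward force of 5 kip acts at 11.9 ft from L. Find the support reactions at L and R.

Resultant of the triangular load: ½ × 7.43 × 9.3 = 34.5495 kip, acting at 7.6 ft from L (one-third of the span from the peak).
Moments about L: R_y·17.2 − (½·7.43·9.3)·7.6 − 5·11.9 = 0 → R_y = 322.0762/17.2 = 18.7254 ≈ 18.73 kip.
ΣF_y = 0: L_y + 18.7254 − ½·7.43·9.3 − 5 = 0 → L_y = 20.82 kip.
ΣF_x = 0: no horizontal applied forces, so L_x = 0.

L_x = 0, L_y = 20.82 kip, R_y = 18.73 kip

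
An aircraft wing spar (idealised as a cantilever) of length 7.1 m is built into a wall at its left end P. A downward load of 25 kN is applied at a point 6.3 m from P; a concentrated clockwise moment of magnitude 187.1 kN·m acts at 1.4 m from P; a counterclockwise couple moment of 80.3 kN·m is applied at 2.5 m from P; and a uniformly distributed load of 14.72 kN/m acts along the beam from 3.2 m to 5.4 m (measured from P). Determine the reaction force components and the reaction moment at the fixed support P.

P_x = 0, P_y = 57.38 kN, M_P = 403.6 kN·m

Resultant of the distributed load: 14.72 × 2.2 = 32.384 kN at 4.3 m from P.
ΣF_x = 0: P_x = 0.
ΣF_y = 0: P_y − 25 − 14.72·2.2 = 0 → P_y = 57.38 kN.
ΣM about P: M_P − 25·6.3 − 187.1 + 80.3 − (14.72·2.2)·4.3 = 0 → M_P = 403.6 kN·m.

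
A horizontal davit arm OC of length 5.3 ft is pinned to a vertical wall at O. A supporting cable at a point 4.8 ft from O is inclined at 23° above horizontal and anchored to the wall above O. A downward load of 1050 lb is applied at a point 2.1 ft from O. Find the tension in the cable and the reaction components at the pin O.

T = 1176 lb, O_x = 1082 lb, O_y = 590.6 lb

ΣM about O: T·sin23°·4.8 − 1050·2.1 = 0 → T = 2205/(4.8·0.390731) = 1175.68 ≈ 1176 lb.
ΣF_x = 0: O_x − T·cos23° = 0 → O_x = 1175.68 × 0.920505 = 1082 lb.
ΣF_y = 0: O_y + T·sin23° − 1050 = 0 → O_y = 1050 − 1175.68 × 0.390731 = 590.6 lb.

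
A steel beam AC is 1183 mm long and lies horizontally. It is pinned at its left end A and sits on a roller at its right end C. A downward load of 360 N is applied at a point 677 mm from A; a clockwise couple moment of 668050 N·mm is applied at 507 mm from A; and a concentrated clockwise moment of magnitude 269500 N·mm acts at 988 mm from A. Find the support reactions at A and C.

ΣM about A: C_y·1183 − 360·677 − 668050 − 269500 = 0 → C_y = 1181270/1183 = 998.538 ≈ 998.5 N.
ΣF_y = 0: A_y + 998.538 − 360 = 0 → A_y = -638.5 N.
ΣF_x = 0: no horizontal applied forces, so A_x = 0.

A_x = 0, A_y = -638.5 N, C_y = 998.5 N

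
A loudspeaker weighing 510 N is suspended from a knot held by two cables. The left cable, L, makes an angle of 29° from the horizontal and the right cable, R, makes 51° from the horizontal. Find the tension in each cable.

ΣF_x = 0: −T_L·cos29° + T_R·cos51° = 0 → T_R = 1.38978·T_L.
ΣF_y = 0: T_L·sin29° + T_R·sin51° = 510.
Substitute: T_L·(0.48481 + 1.38978·0.777146) = 510 → T_L = 325.905 ≈ 325.9 N.
Then T_R = 1.38978 × 325.905 = 452.9 N.

T_L = 325.9 N, T_R = 452.9 N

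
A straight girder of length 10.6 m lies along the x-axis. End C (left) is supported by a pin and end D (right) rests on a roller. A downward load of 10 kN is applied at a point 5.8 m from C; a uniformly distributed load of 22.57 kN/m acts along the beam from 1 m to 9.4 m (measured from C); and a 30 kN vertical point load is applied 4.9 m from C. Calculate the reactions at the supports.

Resultant of the distributed load: 22.57 × 8.4 = 189.588 kN at 5.2 m from C.
Taking moments about C: D_y·10.6 − 10·5.8 − (22.57·8.4)·5.2 − 30·4.9 = 0 → D_y = 1190.8576/10.6 = 112.345 ≈ 112.3 kN.
ΣF_y = 0: C_y + 112.345 − 10 − 22.57·8.4 − 30 = 0 → C_y = 117.2 kN.
ΣF_x = 0: no horizontal applied forces, so C_x = 0.

C_x = 0, C_y = 117.2 kN, D_y = 112.3 kN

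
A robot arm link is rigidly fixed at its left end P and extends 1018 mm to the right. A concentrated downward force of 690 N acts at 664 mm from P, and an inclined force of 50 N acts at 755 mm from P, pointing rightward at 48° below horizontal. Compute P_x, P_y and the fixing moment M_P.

ΣF_x = 0: P_x + 50·cos48° = 0 → P_x = -33.46 N.
ΣF_y = 0: P_y − 690 − 50·sin48° = 0 → P_y = 727.2 N.
ΣM about P: M_P − 690·664 − 50·sin48°·755 = 0 → M_P = 486200 N·mm.

P_x = -33.46 N, P_y = 727.2 N, M_P = 486200 N·mm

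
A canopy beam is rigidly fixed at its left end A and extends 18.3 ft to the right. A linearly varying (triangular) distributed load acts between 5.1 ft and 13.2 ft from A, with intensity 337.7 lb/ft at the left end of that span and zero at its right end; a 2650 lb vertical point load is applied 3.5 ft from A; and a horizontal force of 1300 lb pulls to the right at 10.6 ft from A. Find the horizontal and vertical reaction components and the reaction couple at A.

Resultant of the triangular load: ½ × 337.7 × 8.1 = 1367.685 lb, acting at 7.8 ft from A (one-third of the span from the peak).
ΣF_x = 0: A_x + 1300 = 0 → A_x = -1300 lb.
ΣF_y = 0: A_y − ½·337.7·8.1 − 2650 = 0 → A_y = 4018 lb.
ΣM about A: M_A − (½·337.7·8.1)·7.8 − 2650·3.5 = 0 → M_A = 19940 lb·ft.

A_x = -1300 lb, A_y = 4018 lb, M_A = 19940 lb·ft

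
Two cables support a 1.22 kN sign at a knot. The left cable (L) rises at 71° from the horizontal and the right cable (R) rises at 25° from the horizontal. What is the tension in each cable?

T_L = 1.112 kN, T_R = 0.3994 kN

ΣF_x = 0: −T_L·cos71° + T_R·cos25° = 0 → T_R = 0.359225·T_L.
ΣF_y = 0: T_L·sin71° + T_R·sin25° = 1.22.
Substitute: T_L·(0.945519 + 0.359225·0.422618) = 1.22 → T_L = 1.11179 ≈ 1.112 kN.
Then T_R = 0.359225 × 1.11179 = 0.3994 kN.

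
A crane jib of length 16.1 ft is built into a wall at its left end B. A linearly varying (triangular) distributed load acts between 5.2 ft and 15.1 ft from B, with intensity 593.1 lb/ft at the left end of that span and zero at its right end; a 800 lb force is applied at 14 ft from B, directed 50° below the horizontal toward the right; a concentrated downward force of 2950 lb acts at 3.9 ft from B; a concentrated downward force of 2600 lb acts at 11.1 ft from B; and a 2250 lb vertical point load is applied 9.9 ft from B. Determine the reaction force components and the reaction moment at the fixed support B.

B_x = -514.2 lb, B_y = 11350 lb, M_B = 96170 lb·ft

Resultant of the triangular load: ½ × 593.1 × 9.9 = 2935.845 lb, acting at 8.5 ft from B (one-third of the span from the peak).
ΣF_x = 0: B_x + 800·cos50° = 0 → B_x = -514.2 lb.
ΣF_y = 0: B_y − ½·593.1·9.9 − 800·sin50° − 2950 − 2600 − 2250 = 0 → B_y = 11350 lb.
ΣM about B: M_B − (½·593.1·9.9)·8.5 − 800·sin50°·14 − 2950·3.9 − 2600·11.1 − 2250·9.9 = 0 → M_B = 96170 lb·ft.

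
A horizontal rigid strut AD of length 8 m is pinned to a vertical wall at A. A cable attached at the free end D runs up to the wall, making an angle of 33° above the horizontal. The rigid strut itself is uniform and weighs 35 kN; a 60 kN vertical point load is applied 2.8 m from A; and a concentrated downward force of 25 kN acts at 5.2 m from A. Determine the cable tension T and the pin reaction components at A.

ΣM about A: T·sin33°·8 − 35·4 − 60·2.8 − 25·5.2 = 0 → T = 438/(8·0.544639) = 100.525 ≈ 100.5 kN.
ΣF_x = 0: A_x − T·cos33° = 0 → A_x = 100.525 × 0.838671 = 84.31 kN.
ΣF_y = 0: A_y + T·sin33° − 35 − 60 − 25 = 0 → A_y = 120 − 100.525 × 0.544639 = 65.25 kN.

T = 100.5 kN, A_x = 84.31 kN, A_y = 65.25 kN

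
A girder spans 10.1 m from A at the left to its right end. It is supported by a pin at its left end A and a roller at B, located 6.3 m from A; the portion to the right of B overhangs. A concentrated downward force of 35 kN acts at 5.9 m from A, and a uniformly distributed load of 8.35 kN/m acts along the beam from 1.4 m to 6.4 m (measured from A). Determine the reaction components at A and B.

Resultant of the distributed load: 8.35 × 5 = 41.75 kN at 3.9 m from A.
Taking moments about A: B_y·6.3 − 35·5.9 − (8.35·5)·3.9 = 0 → B_y = 369.325/6.3 = 58.623 ≈ 58.62 kN.
ΣF_y = 0: A_y + 58.623 − 35 − 8.35·5 = 0 → A_y = 18.13 kN.
ΣF_x = 0: no horizontal applied forces, so A_x = 0.

A_x = 0, A_y = 18.13 kN, B_y = 58.62 kN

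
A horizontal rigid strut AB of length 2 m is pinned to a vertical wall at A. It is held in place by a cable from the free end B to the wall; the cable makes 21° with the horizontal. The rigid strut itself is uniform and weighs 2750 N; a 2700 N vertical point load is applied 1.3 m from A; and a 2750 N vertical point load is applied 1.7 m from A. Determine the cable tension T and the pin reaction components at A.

T = 15260 N, A_x = 14240 N, A_y = 2732 N

ΣM about A: T·sin21°·2 − 2750·1 − 2700·1.3 − 2750·1.7 = 0 → T = 10935/(2·0.358368) = 15256.7 ≈ 15260 N.
ΣF_x = 0: A_x − T·cos21° = 0 → A_x = 15256.7 × 0.93358 = 14240 N.
ΣF_y = 0: A_y + T·sin21° − 2750 − 2700 − 2750 = 0 → A_y = 8200 − 15256.7 × 0.358368 = 2732 N.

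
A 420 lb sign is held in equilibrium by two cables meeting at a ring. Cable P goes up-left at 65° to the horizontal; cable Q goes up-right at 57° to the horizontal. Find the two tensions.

T_P = 269.7 lb, T_Q = 209.3 lb

ΣF_x = 0: −T_P·cos65° + T_Q·cos57° = 0 → T_Q = 0.77596·T_P.
ΣF_y = 0: T_P·sin65° + T_Q·sin57° = 420.
Substitute: T_P·(0.906308 + 0.77596·0.838671) = 420 → T_P = 269.735 ≈ 269.7 lb.
Then T_Q = 0.77596 × 269.735 = 209.3 lb.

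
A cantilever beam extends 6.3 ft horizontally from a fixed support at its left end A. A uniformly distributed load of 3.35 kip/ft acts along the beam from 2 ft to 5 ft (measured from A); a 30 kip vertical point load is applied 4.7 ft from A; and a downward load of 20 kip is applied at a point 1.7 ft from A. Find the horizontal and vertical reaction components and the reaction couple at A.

Resultant of the distributed load: 3.35 × 3 = 10.05 kip at 3.5 ft from A.
ΣF_x = 0: A_x = 0.
ΣF_y = 0: A_y − 3.35·3 − 30 − 20 = 0 → A_y = 60.05 kip.
ΣM about A: M_A − (3.35·3)·3.5 − 30·4.7 − 20·1.7 = 0 → M_A = 210.2 kip·ft.

A_x = 0, A_y = 60.05 kip, M_A = 210.2 kip·ft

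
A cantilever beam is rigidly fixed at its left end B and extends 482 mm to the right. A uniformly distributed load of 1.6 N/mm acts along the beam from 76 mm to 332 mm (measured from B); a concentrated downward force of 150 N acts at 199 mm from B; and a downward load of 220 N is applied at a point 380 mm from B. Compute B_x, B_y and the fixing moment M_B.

Resultant of the distributed load: 1.6 × 256 = 409.6 N at 204 mm from B.
ΣF_x = 0: B_x = 0.
ΣF_y = 0: B_y − 1.6·256 − 150 − 220 = 0 → B_y = 779.6 N.
ΣM about B: M_B − (1.6·256)·204 − 150·199 − 220·380 = 0 → M_B = 197000 N·mm.

B_x = 0, B_y = 779.6 N, M_B = 197000 N·mm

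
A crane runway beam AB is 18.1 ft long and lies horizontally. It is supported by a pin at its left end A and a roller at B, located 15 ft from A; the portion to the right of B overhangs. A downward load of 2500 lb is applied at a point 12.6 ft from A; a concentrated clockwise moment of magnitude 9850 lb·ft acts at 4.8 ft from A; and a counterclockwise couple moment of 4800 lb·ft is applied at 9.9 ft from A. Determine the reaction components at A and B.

A_x = 0, A_y = 63.33 lb, B_y = 2437 lb

ΣM about A: B_y·15 − 2500·12.6 − 9850 + 4800 = 0 → B_y = 36550/15 = 2436.67 ≈ 2437 lb.
ΣF_y = 0: A_y + 2436.67 − 2500 = 0 → A_y = 63.33 lb.
ΣF_x = 0: no horizontal applied forces, so A_x = 0.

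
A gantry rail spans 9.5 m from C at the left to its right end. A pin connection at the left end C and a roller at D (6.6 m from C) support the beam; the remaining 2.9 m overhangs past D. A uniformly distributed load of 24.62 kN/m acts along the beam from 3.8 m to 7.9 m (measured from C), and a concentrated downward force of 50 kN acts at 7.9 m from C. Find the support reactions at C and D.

C_x = 0, C_y = 1.622 kN, D_y = 149.3 kN

Resultant of the distributed load: 24.62 × 4.1 = 100.942 kN at 5.85 m from C.
ΣM about C: D_y·6.6 − (24.62·4.1)·5.85 − 50·7.9 = 0 → D_y = 985.5107/6.6 = 149.32 ≈ 149.3 kN.
ΣF_y = 0: C_y + 149.32 − 24.62·4.1 − 50 = 0 → C_y = 1.622 kN.
ΣF_x = 0: no horizontal applied forces, so C_x = 0.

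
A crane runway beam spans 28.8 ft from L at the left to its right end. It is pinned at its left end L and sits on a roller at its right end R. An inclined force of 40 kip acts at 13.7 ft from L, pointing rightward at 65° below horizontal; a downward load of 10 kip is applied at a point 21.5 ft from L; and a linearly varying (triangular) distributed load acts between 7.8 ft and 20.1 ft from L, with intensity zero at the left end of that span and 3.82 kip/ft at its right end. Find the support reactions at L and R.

L_x = -16.90 kip, L_y = 31.98 kip, R_y = 37.76 kip

Resultant of the triangular load: ½ × 3.82 × 12.3 = 23.493 kip, acting at 16 ft from L (one-third of the span from the peak).
Moments about L: R_y·28.8 − 40·sin65°·13.7 − 10·21.5 − (½·3.82·12.3)·16 = 0 → R_y = 1087.54/28.8 = 37.7618 ≈ 37.76 kip.
ΣF_y = 0: L_y + 37.7618 − 40·sin65° − 10 − ½·3.82·12.3 = 0 → L_y = 31.98 kip.
ΣF_x = 0: L_x + 40·cos65° = 0 → L_x = -16.90 kip.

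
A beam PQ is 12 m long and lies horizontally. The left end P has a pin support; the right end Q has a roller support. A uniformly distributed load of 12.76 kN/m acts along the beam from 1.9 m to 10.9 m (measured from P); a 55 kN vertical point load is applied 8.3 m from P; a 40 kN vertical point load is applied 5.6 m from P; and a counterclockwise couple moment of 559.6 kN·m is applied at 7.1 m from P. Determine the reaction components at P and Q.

Resultant of the distributed load: 12.76 × 9 = 114.84 kN at 6.4 m from P.
ΣM about P: Q_y·12 − (12.76·9)·6.4 − 55·8.3 − 40·5.6 + 559.6 = 0 → Q_y = 855.876/12 = 71.323 ≈ 71.32 kN.
ΣF_y = 0: P_y + 71.323 − 12.76·9 − 55 − 40 = 0 → P_y = 138.5 kN.
ΣF_x = 0: no horizontal applied forces, so P_x = 0.

P_x = 0, P_y = 138.5 kN, Q_y = 71.32 kN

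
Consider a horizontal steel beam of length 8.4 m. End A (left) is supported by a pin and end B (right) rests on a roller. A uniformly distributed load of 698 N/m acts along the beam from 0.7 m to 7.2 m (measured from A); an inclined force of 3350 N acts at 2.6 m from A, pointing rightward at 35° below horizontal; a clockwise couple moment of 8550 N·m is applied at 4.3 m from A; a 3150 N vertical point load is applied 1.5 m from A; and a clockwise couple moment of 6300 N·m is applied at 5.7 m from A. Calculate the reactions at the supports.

Resultant of the distributed load: 698 × 6.5 = 4537 N at 3.95 m from A.
ΣM about A: B_y·8.4 − (698·6.5)·3.95 − 3350·sin35°·2.6 − 8550 − 3150·1.5 − 6300 = 0 → B_y = 42492/8.4 = 5058.57 ≈ 5059 N.
ΣF_y = 0: A_y + 5058.57 − 698·6.5 − 3350·sin35° − 3150 = 0 → A_y = 4550 N.
ΣF_x = 0: A_x + 3350·cos35° = 0 → A_x = -2744 N.

A_x = -2744 N, A_y = 4550 N, B_y = 5059 N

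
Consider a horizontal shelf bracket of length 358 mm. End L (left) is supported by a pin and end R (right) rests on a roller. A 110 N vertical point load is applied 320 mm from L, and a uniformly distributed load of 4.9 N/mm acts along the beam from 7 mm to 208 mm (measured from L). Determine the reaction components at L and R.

L_x = 0, L_y = 700.8 N, R_y = 394.1 N

Resultant of the distributed load: 4.9 × 201 = 984.9 N at 107.5 mm from L.
Taking moments about L: R_y·358 − 110·320 − (4.9·201)·107.5 = 0 → R_y = 141076.75/358 = 394.069 ≈ 394.1 N.
ΣF_y = 0: L_y + 394.069 − 110 − 4.9·201 = 0 → L_y = 700.8 N.
ΣF_x = 0: no horizontal applied forces, so L_x = 0.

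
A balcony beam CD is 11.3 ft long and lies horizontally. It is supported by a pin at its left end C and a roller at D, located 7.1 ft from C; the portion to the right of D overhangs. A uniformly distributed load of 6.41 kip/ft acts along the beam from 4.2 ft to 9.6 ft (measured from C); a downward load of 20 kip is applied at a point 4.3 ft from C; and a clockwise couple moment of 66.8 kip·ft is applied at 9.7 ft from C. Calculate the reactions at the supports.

Resultant of the distributed load: 6.41 × 5.4 = 34.614 kip at 6.9 ft from C.
Taking moments about C: D_y·7.1 − (6.41·5.4)·6.9 − 20·4.3 − 66.8 = 0 → D_y = 391.6366/7.1 = 55.1601 ≈ 55.16 kip.
ΣF_y = 0: C_y + 55.1601 − 6.41·5.4 − 20 = 0 → C_y = -0.5461 kip.
ΣF_x = 0: no horizontal applied forces, so C_x = 0.

C_x = 0, C_y = -0.5461 kip, D_y = 55.16 kip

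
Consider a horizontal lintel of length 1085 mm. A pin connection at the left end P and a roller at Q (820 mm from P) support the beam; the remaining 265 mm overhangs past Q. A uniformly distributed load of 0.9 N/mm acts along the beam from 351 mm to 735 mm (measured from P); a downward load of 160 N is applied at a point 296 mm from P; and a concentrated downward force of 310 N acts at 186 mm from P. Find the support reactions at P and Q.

Resultant of the distributed load: 0.9 × 384 = 345.6 N at 543 mm from P.
Moments about P: Q_y·820 − (0.9·384)·543 − 160·296 − 310·186 = 0 → Q_y = 292680.8/820 = 356.928 ≈ 356.9 N.
ΣF_y = 0: P_y + 356.928 − 0.9·384 − 160 − 310 = 0 → P_y = 458.7 N.
ΣF_x = 0: no horizontal applied forces, so P_x = 0.

P_x = 0, P_y = 458.7 N, Q_y = 356.9 N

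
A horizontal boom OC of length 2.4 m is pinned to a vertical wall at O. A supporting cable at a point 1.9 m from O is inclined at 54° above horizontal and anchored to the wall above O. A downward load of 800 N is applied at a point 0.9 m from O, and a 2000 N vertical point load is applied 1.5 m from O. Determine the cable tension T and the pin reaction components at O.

T = 2420 N, O_x = 1422 N, O_y = 842.1 N

ΣM about O: T·sin54°·1.9 − 800·0.9 − 2000·1.5 = 0 → T = 3720/(1.9·0.809017) = 2420.09 ≈ 2420 N.
ΣF_x = 0: O_x − T·cos54° = 0 → O_x = 2420.09 × 0.587785 = 1422 N.
ΣF_y = 0: O_y + T·sin54° − 800 − 2000 = 0 → O_y = 2800 − 2420.09 × 0.809017 = 842.1 N.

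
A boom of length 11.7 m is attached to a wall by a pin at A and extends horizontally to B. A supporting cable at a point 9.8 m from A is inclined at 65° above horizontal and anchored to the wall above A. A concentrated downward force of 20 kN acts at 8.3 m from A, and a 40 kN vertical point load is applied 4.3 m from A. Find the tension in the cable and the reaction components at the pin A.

ΣM about A: T·sin65°·9.8 − 20·8.3 − 40·4.3 = 0 → T = 338/(9.8·0.906308) = 38.0553 ≈ 38.06 kN.
ΣF_x = 0: A_x − T·cos65° = 0 → A_x = 38.0553 × 0.422618 = 16.08 kN.
ΣF_y = 0: A_y + T·sin65° − 20 − 40 = 0 → A_y = 60 − 38.0553 × 0.906308 = 25.51 kN.

T = 38.06 kN, A_x = 16.08 kN, A_y = 25.51 kN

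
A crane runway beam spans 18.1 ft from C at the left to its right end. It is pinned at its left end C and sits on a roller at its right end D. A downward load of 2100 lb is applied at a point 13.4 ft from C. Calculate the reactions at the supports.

ΣM about C: D_y·18.1 − 2100·13.4 = 0 → D_y = 28140/18.1 = 1554.7 ≈ 1555 lb.
ΣF_y = 0: C_y + 1554.7 − 2100 = 0 → C_y = 545.3 lb.
ΣF_x = 0: no horizontal applied forces, so C_x = 0.

C_x = 0, C_y = 545.3 lb, D_y = 1555 lb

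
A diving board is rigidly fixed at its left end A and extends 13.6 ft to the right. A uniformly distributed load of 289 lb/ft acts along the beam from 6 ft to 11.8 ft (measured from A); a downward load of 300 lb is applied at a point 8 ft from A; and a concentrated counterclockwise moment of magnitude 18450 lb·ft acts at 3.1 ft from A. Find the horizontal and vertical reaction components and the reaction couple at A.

Resultant of the distributed load: 289 × 5.8 = 1676.2 lb at 8.9 ft from A.
ΣF_x = 0: A_x = 0.
ΣF_y = 0: A_y − 289·5.8 − 300 = 0 → A_y = 1976 lb.
ΣM about A: M_A − (289·5.8)·8.9 − 300·8 + 18450 = 0 → M_A = -1132 lb·ft.

A_x = 0, A_y = 1976 lb, M_A = -1132 lb·ft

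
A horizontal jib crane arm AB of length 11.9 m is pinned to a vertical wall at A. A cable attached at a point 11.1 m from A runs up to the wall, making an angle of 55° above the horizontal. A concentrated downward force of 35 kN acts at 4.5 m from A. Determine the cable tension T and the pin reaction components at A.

T = 17.32 kN, A_x = 9.935 kN, A_y = 20.81 kN

ΣM about A: T·sin55°·11.1 − 35·4.5 = 0 → T = 157.5/(11.1·0.819152) = 17.3218 ≈ 17.32 kN.
ΣF_x = 0: A_x − T·cos55° = 0 → A_x = 17.3218 × 0.573576 = 9.935 kN.
ΣF_y = 0: A_y + T·sin55° − 35 = 0 → A_y = 35 − 17.3218 × 0.819152 = 20.81 kN.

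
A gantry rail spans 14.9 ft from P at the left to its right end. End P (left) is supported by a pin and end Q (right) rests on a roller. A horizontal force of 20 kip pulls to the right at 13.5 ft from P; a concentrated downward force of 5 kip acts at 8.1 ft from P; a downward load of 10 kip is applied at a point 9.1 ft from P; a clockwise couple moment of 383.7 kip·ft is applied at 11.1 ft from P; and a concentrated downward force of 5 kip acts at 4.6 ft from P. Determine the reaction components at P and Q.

Moments about P: Q_y·14.9 − 5·8.1 − 10·9.1 − 383.7 − 5·4.6 = 0 → Q_y = 538.2/14.9 = 36.1208 ≈ 36.12 kip.
ΣF_y = 0: P_y + 36.1208 − 5 − 10 − 5 = 0 → P_y = -16.12 kip.
ΣF_x = 0: P_x + 20 = 0 → P_x = -20.00 kip.

P_x = -20.00 kip, P_y = -16.12 kip, Q_y = 36.12 kip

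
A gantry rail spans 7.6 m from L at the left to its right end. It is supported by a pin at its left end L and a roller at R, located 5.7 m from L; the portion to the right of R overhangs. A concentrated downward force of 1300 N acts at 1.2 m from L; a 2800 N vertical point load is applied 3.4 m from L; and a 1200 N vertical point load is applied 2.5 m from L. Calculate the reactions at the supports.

ΣM about L: R_y·5.7 − 1300·1.2 − 2800·3.4 − 1200·2.5 = 0 → R_y = 14080/5.7 = 2470.18 ≈ 2470 N.
ΣF_y = 0: L_y + 2470.18 − 1300 − 2800 − 1200 = 0 → L_y = 2830 N.
ΣF_x = 0: no horizontal applied forces, so L_x = 0.

L_x = 0, L_y = 2830 N, R_y = 2470 N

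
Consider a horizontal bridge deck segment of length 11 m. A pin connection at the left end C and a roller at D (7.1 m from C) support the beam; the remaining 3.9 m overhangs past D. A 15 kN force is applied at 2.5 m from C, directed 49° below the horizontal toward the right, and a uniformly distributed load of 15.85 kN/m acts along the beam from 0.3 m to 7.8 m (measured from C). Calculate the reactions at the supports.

C_x = -9.841 kN, C_y = 58.40 kN, D_y = 71.80 kN

Resultant of the distributed load: 15.85 × 7.5 = 118.875 kN at 4.05 m from C.
Taking moments about C: D_y·7.1 − 15·sin49°·2.5 − (15.85·7.5)·4.05 = 0 → D_y = 509.745/7.1 = 71.7951 ≈ 71.80 kN.
ΣF_y = 0: C_y + 71.7951 − 15·sin49° − 15.85·7.5 = 0 → C_y = 58.40 kN.
ΣF_x = 0: C_x + 15·cos49° = 0 → C_x = -9.841 kN.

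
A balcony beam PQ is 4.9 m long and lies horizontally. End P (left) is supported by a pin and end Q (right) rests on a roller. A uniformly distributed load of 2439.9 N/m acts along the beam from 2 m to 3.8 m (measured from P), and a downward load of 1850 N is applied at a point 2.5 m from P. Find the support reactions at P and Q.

P_x = 0, P_y = 2699 N, Q_y = 3543 N

Resultant of the distributed load: 2439.9 × 1.8 = 4391.82 N at 2.9 m from P.
Taking moments about P: Q_y·4.9 − (2439.9·1.8)·2.9 − 1850·2.5 = 0 → Q_y = 17361.278/4.9 = 3543.12 ≈ 3543 N.
ΣF_y = 0: P_y + 3543.12 − 2439.9·1.8 − 1850 = 0 → P_y = 2699 N.
ΣF_x = 0: no horizontal applied forces, so P_x = 0.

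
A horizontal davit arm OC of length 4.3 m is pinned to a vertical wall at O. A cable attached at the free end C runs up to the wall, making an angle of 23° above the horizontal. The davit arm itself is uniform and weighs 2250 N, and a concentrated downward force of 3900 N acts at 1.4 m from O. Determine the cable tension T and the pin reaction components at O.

ΣM about O: T·sin23°·4.3 − 2250·2.15 − 3900·1.4 = 0 → T = 10297.5/(4.3·0.390731) = 6128.94 ≈ 6129 N.
ΣF_x = 0: O_x − T·cos23° = 0 → O_x = 6128.94 × 0.920505 = 5642 N.
ΣF_y = 0: O_y + T·sin23° − 2250 − 3900 = 0 → O_y = 6150 − 6128.94 × 0.390731 = 3755 N.

T = 6129 N, O_x = 5642 N, O_y = 3755 N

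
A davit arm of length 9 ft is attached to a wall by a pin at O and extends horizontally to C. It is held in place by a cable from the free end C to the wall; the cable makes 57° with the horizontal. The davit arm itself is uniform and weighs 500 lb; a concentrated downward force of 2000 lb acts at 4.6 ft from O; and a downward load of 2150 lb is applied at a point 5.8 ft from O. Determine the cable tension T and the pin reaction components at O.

ΣM about O: T·sin57°·9 − 500·4.5 − 2000·4.6 − 2150·5.8 = 0 → T = 23920/(9·0.838671) = 3169.04 ≈ 3169 lb.
ΣF_x = 0: O_x − T·cos57° = 0 → O_x = 3169.04 × 0.544639 = 1726 lb.
ΣF_y = 0: O_y + T·sin57° − 500 − 2000 − 2150 = 0 → O_y = 4650 − 3169.04 × 0.838671 = 1992 lb.

T = 3169 lb, O_x = 1726 lb, O_y = 1992 lb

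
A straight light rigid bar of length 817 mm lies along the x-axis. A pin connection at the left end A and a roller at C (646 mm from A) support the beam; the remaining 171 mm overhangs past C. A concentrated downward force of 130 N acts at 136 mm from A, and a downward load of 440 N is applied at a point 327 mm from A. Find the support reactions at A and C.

Taking moments about A: C_y·646 − 130·136 − 440·327 = 0 → C_y = 161560/646 = 250.093 ≈ 250.1 N.
ΣF_y = 0: A_y + 250.093 − 130 − 440 = 0 → A_y = 319.9 N.
ΣF_x = 0: no horizontal applied forces, so A_x = 0.

A_x = 0, A_y = 319.9 N, C_y = 250.1 N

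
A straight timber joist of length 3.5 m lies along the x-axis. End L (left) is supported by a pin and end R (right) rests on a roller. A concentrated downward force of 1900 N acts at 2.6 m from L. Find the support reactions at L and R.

Taking moments about L: R_y·3.5 − 1900·2.6 = 0 → R_y = 4940/3.5 = 1411.43 ≈ 1411 N.
ΣF_y = 0: L_y + 1411.43 − 1900 = 0 → L_y = 488.6 N.
ΣF_x = 0: no horizontal applied forces, so L_x = 0.

L_x = 0, L_y = 488.6 N, R_y = 1411 N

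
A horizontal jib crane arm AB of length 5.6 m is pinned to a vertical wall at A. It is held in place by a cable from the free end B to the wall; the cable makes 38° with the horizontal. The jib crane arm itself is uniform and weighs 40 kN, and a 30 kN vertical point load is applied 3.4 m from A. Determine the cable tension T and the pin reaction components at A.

T = 62.07 kN, A_x = 48.91 kN, A_y = 31.79 kN

ΣM about A: T·sin38°·5.6 − 40·2.8 − 30·3.4 = 0 → T = 214/(5.6·0.615661) = 62.0703 ≈ 62.07 kN.
ΣF_x = 0: A_x − T·cos38° = 0 → A_x = 62.0703 × 0.788011 = 48.91 kN.
ΣF_y = 0: A_y + T·sin38° − 40 − 30 = 0 → A_y = 70 − 62.0703 × 0.615661 = 31.79 kN.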